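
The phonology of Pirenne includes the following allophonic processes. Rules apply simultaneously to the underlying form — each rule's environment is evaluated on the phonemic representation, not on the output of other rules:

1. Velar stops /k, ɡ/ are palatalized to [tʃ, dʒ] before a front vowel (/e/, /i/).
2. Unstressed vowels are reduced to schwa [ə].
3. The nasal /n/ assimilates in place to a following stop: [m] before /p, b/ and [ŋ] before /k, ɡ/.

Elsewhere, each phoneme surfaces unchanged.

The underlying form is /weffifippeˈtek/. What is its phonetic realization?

/e/ meets the environment for rule 2 (in an unstressed syllable) → [ə].
/i/ meets the environment for rule 2 (in an unstressed syllable) → [ə].
Rule 2 applies to /i/ (between /f/ and /p/: in an unstressed syllable) → [ə].
/e/ — between /p/ and /t/, in an unstressed syllable — surfaces as [ə] (rule 2).
/e/ (between /t/ and /k/) is in the target of rule 2 but the environment (in an unstressed syllable) is not met → [e].
/k/ (word-final): rule 1 targets it, but not before a front vowel → unchanged [k].

[wəffəfəppəˈtek]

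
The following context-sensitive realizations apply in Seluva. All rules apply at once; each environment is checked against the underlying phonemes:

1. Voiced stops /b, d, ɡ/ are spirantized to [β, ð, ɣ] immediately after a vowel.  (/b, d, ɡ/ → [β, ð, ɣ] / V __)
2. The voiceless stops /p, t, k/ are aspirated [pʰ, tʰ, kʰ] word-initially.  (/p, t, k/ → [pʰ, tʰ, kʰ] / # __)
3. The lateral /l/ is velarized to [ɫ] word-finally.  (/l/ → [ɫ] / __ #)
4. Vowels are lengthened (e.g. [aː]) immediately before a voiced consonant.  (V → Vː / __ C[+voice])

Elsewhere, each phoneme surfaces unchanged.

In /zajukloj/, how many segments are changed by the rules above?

2

Segments that undergo a rule: /a/ → [aː] (rule 4); /o/ → [oː] (rule 4).
All other segments surface unchanged.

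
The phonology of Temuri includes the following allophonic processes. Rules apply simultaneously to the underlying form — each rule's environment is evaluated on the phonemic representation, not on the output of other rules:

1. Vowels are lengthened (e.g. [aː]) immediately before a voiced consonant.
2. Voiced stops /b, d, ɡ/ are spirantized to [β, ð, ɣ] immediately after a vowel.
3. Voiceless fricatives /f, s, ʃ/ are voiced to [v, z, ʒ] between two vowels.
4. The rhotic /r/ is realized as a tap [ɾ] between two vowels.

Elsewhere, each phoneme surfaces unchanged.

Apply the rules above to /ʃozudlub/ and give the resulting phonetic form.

/ʃ/ (word-initial) fails the environment for rule 3, so it stays [ʃ].
/o/ — between /ʃ/ and /z/, before a voiced consonant — surfaces as [oː] (rule 1).
/z/ stays [z].
/u/ (between /z/ and /d/) occurs before a voiced consonant → [uː] by rule 1.
Rule 2 applies to /d/ (between /u/ and /l/: immediately after a vowel) → [ð].
/l/ — not in any rule's target class → [l].
/u/ — between /l/ and /b/, before a voiced consonant — surfaces as [uː] (rule 1).
/b/ meets the environment for rule 2 (immediately after a vowel) → [β].

[ʃoːzuːðluːβ]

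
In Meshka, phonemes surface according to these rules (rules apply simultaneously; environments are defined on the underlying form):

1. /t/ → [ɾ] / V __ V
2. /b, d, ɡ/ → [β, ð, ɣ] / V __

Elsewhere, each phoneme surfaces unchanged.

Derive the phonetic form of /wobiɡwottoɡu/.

[woβiɣwottoɣu]

/w/ (word-initial) is unaffected → [w].
/o/ (between /w/ and /b/) is unaffected → [o].
/b/ — between /o/ and /i/, immediately after a vowel — surfaces as [β] (rule 2).
/i/ — not in any rule's target class → [i].
/ɡ/ meets the environment for rule 2 (immediately after a vowel) → [ɣ].
/w/ stays [w].
/o/ (between /w/ and /t/) is unaffected → [o].
/t/ — between /o/ and /t/; rule 1 does not apply here → [t].
/t/ (between /t/ and /o/): rule 1 targets it, but not between two vowels → unchanged [t].
/o/ (between /t/ and /ɡ/): no rule targets it → [o].
/ɡ/ (between /o/ and /u/) occurs immediately after a vowel → [ɣ] by rule 2.
/u/ (word-final): no rule targets it → [u].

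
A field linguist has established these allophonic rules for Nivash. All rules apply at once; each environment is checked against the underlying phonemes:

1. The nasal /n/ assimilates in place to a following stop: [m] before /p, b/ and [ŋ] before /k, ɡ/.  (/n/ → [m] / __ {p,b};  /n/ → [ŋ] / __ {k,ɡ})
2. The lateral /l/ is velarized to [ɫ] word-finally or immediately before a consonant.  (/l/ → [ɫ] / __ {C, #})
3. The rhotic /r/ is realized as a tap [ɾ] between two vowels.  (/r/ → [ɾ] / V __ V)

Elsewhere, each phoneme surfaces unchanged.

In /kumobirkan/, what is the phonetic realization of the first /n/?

/n/ (word-final) is in the target of rule 1 but the environment (before a labial or velar stop) is not met → [n].

[n]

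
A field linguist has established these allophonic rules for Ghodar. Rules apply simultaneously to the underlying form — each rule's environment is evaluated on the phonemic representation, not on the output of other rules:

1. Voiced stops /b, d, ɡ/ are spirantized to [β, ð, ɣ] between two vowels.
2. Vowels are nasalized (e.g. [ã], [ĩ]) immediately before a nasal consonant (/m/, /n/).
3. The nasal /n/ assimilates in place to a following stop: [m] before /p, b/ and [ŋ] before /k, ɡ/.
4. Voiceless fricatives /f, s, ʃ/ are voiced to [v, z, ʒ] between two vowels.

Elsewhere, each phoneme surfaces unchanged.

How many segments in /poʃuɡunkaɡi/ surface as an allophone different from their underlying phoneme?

5

Segments that undergo a rule: /ʃ/ → [ʒ] (rule 4); /ɡ/ → [ɣ] (rule 1); /u/ → [ũ] (rule 2); /n/ → [ŋ] (rule 3); /ɡ/ → [ɣ] (rule 1).
All other segments surface unchanged.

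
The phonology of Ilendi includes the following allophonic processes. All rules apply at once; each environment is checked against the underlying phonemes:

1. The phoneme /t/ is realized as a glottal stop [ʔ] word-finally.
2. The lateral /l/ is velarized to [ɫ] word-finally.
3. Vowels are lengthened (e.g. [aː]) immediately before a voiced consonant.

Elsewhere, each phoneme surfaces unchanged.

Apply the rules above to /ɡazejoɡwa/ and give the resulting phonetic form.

[ɡaːzeːjoːɡwa]

/ɡ/ (word-initial) is unaffected → [ɡ].
/a/ meets the environment for rule 3 (before a voiced consonant) → [aː].
/z/ stays [z].
/e/ — between /z/ and /j/, before a voiced consonant — surfaces as [eː] (rule 3).
/j/ (between /e/ and /o/) is unaffected → [j].
/o/ meets the environment for rule 3 (before a voiced consonant) → [oː].
/ɡ/ (between /o/ and /w/) is unaffected → [ɡ].
/w/ stays [w].
/a/ (word-final) fails the environment for rule 3, so it stays [a].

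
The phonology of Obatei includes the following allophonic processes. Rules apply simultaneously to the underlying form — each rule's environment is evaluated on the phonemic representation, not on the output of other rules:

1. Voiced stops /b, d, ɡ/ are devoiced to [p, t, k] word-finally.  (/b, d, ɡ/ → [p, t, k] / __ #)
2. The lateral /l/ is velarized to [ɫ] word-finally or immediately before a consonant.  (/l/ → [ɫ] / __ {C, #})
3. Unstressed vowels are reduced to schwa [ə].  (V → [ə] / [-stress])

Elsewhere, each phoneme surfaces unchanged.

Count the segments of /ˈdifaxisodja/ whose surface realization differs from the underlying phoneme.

4

Segments that undergo a rule: /a/ → [ə] (rule 3); /i/ → [ə] (rule 3); /o/ → [ə] (rule 3); /a/ → [ə] (rule 3).
All other segments surface unchanged.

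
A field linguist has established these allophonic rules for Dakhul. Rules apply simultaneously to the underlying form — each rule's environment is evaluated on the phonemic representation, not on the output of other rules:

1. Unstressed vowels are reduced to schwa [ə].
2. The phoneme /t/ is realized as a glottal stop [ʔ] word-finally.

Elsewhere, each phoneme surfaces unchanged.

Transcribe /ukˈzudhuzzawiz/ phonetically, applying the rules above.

/u/ (word-initial) occurs in an unstressed syllable → [ə] by rule 1.
/u/ — between /z/ and /d/; rule 1 does not apply here → [u].
Rule 1 applies to /u/ (between /h/ and /z/: in an unstressed syllable) → [ə].
/a/ meets the environment for rule 1 (in an unstressed syllable) → [ə].
Rule 1 applies to /i/ (between /w/ and /z/: in an unstressed syllable) → [ə].

[əkˈzudhəzzəwəz]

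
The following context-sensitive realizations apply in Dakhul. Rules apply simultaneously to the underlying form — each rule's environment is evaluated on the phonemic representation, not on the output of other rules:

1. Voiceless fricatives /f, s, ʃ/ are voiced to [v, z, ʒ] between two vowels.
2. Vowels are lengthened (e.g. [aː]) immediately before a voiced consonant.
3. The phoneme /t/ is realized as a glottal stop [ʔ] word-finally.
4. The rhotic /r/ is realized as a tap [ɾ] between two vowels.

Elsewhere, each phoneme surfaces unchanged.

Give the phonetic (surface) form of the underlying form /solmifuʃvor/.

/s/ — word-initial; rule 1 does not apply here → [s].
Rule 2 applies to /o/ (between /s/ and /l/: before a voiced consonant) → [oː].
/l/ (between /o/ and /m/): no rule targets it → [l].
/m/ — not in any rule's target class → [m].
/i/ — between /m/ and /f/; rule 2 does not apply here → [i].
/f/ (between /i/ and /u/): between two vowels, so rule 1 applies → [v].
/u/ (between /f/ and /ʃ/) fails the environment for rule 2, so it stays [u].
/ʃ/ (between /u/ and /v/): rule 1 targets it, but not between two vowels → unchanged [ʃ].
/v/ stays [v].
/o/ meets the environment for rule 2 (before a voiced consonant) → [oː].
/r/ (word-final) fails the environment for rule 4, so it stays [r].

[soːlmivuʃvoːr]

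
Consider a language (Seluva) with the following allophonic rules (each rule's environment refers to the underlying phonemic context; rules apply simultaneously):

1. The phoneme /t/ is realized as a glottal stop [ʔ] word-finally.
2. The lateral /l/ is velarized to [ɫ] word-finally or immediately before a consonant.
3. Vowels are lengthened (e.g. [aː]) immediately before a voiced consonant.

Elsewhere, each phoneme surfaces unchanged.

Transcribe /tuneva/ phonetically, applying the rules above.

[tuːneːva]

/t/ (word-initial) fails the environment for rule 1, so it stays [t].
/u/ — between /t/ and /n/, before a voiced consonant — surfaces as [uː] (rule 3).
/n/ — not in any rule's target class → [n].
/e/ meets the environment for rule 3 (before a voiced consonant) → [eː].
/v/ stays [v].
/a/ (word-final) is in the target of rule 3 but the environment (before a voiced consonant) is not met → [a].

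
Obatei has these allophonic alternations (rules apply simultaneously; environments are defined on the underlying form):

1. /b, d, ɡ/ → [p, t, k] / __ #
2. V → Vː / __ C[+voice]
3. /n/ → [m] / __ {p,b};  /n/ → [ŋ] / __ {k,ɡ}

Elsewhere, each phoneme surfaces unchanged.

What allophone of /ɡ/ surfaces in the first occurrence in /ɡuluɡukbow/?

[ɡ]

/ɡ/ (word-initial) is in the target of rule 1 but the environment (word-finally) is not met → [ɡ].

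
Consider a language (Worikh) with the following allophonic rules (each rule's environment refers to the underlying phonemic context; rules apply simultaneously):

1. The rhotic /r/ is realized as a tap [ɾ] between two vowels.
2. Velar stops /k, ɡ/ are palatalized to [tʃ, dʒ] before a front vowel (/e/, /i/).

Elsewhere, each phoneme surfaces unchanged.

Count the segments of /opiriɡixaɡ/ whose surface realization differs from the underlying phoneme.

2

Segments that undergo a rule: /r/ → [ɾ] (rule 1); /ɡ/ → [dʒ] (rule 2).
All other segments surface unchanged.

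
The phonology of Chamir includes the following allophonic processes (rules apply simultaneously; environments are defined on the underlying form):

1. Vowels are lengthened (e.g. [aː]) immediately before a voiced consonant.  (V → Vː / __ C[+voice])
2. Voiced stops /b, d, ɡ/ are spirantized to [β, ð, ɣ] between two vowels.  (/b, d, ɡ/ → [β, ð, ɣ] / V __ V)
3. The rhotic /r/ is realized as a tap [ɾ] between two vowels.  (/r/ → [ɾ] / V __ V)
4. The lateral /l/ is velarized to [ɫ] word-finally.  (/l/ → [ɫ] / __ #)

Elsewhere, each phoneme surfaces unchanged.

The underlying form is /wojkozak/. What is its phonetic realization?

[woːjkoːzak]

/w/ (word-initial): no rule targets it → [w].
/o/ (between /w/ and /j/): before a voiced consonant, so rule 1 applies → [oː].
/j/ — not in any rule's target class → [j].
/k/ stays [k].
/o/ — between /k/ and /z/, before a voiced consonant — surfaces as [oː] (rule 1).
/z/ (between /o/ and /a/) is unaffected → [z].
/a/ (between /z/ and /k/): rule 1 targets it, but not before a voiced consonant → unchanged [a].
/k/ (word-final): no rule targets it → [k].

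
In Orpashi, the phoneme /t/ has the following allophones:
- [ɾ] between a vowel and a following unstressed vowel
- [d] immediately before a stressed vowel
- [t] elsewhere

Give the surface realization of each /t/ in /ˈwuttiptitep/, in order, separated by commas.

Occurrence 1 (position 3): no conditioning environment matches → elsewhere allophone [t].
Occurrence 2 (position 4): no conditioning environment matches → elsewhere allophone [t].
Occurrence 3 (position 7): no conditioning environment matches → elsewhere allophone [t].
Occurrence 4 (position 9): between a vowel and a following unstressed vowel → [ɾ].

[t], [t], [t], [ɾ]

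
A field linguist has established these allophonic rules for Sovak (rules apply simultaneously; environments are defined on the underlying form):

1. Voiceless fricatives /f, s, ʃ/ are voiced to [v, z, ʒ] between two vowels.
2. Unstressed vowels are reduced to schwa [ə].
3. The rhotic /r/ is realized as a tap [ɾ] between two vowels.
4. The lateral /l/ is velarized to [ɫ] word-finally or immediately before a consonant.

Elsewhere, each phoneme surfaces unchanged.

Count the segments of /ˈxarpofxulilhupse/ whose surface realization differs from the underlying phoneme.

6

Segments that undergo a rule: /o/ → [ə] (rule 2); /u/ → [ə] (rule 2); /i/ → [ə] (rule 2); /l/ → [ɫ] (rule 4); /u/ → [ə] (rule 2); /e/ → [ə] (rule 2).
All other segments surface unchanged.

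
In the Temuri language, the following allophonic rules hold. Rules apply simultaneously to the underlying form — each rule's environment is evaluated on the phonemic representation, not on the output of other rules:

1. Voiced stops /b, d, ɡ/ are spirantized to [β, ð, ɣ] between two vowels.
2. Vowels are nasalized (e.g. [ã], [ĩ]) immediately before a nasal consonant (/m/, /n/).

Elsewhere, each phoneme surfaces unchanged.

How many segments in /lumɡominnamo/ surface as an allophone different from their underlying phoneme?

4

Segments that undergo a rule: /u/ → [ũ] (rule 2); /o/ → [õ] (rule 2); /i/ → [ĩ] (rule 2); /a/ → [ã] (rule 2).
All other segments surface unchanged.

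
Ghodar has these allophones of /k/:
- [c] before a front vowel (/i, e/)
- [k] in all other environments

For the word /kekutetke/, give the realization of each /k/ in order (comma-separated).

[c], [k], [c]

Occurrence 1 (position 1): before a front vowel → [c].
Occurrence 2 (position 3): no conditioning environment matches → elsewhere allophone [k].
Occurrence 3 (position 8): before a front vowel → [c].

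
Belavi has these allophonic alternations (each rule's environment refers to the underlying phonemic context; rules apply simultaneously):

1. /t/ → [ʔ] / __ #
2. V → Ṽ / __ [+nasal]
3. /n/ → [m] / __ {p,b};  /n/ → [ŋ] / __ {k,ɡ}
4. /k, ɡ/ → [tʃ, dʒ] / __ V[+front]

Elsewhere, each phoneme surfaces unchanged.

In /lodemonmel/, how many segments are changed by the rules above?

Segments that undergo a rule: /e/ → [ẽ] (rule 2); /o/ → [õ] (rule 2).
All other segments surface unchanged.

2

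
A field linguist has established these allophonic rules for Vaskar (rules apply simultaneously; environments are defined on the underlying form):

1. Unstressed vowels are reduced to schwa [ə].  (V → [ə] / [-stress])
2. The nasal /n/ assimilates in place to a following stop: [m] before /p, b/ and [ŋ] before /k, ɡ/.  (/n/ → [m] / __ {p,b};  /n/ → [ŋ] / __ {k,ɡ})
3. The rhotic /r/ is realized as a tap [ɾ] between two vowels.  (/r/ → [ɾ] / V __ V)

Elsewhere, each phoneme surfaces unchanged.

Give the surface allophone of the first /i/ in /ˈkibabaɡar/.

[i]

/i/ (between /k/ and /b/) fails the environment for rule 1, so it stays [i].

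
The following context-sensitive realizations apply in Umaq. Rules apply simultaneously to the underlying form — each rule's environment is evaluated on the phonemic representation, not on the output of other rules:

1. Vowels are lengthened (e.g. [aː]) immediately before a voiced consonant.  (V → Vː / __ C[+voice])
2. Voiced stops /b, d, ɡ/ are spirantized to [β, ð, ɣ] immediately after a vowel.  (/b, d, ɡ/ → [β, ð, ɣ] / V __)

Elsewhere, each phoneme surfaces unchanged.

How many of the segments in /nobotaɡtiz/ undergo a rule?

Segments that undergo a rule: /o/ → [oː] (rule 1); /b/ → [β] (rule 2); /a/ → [aː] (rule 1); /ɡ/ → [ɣ] (rule 2); /i/ → [iː] (rule 1).
All other segments surface unchanged.

5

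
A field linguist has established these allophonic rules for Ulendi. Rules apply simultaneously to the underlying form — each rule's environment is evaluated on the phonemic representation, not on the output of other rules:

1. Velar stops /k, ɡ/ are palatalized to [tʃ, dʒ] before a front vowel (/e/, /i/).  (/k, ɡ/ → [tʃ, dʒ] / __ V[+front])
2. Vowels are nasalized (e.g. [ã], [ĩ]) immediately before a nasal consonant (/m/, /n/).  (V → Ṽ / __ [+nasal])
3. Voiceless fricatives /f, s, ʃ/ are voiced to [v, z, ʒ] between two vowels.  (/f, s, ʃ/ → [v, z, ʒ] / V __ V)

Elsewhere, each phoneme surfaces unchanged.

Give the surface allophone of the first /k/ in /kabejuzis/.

/k/ (word-initial): rule 1 targets it, but not before a front vowel → unchanged [k].

[k]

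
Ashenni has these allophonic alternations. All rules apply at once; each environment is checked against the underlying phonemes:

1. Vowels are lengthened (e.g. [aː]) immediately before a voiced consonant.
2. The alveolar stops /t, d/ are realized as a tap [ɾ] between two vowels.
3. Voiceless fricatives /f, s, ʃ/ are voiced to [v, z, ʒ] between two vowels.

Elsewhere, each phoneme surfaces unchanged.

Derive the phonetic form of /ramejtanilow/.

/a/ (between /r/ and /m/): before a voiced consonant, so rule 1 applies → [aː].
/e/ (between /m/ and /j/): before a voiced consonant, so rule 1 applies → [eː].
/t/ (between /j/ and /a/) is in the target of rule 2 but the environment (between two vowels) is not met → [t].
/a/ — between /t/ and /n/, before a voiced consonant — surfaces as [aː] (rule 1).
/i/ meets the environment for rule 1 (before a voiced consonant) → [iː].
/o/ (between /l/ and /w/): before a voiced consonant, so rule 1 applies → [oː].

[raːmeːjtaːniːloːw]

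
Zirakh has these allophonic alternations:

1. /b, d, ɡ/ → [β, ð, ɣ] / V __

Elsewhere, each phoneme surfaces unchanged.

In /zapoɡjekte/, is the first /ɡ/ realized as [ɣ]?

Yes

/ɡ/ (between /o/ and /j/) occurs immediately after a vowel → [ɣ] by rule 1.
The actual realization is [ɣ], which matches [ɣ].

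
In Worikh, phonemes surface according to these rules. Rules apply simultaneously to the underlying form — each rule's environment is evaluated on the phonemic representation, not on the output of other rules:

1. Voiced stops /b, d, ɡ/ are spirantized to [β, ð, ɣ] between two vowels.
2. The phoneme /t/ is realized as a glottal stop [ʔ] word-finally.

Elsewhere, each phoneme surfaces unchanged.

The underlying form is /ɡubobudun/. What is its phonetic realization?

[ɡuβoβuðun]

/ɡ/ (word-initial) is in the target of rule 1 but the environment (between two vowels) is not met → [ɡ].
/u/ stays [u].
/b/ — between /u/ and /o/, between two vowels — surfaces as [β] (rule 1).
/o/ — not in any rule's target class → [o].
/b/ (between /o/ and /u/) occurs between two vowels → [β] by rule 1.
/u/ (between /b/ and /d/) is unaffected → [u].
/d/ (between /u/ and /u/): between two vowels, so rule 1 applies → [ð].
/u/ (between /d/ and /n/): no rule targets it → [u].
/n/ — not in any rule's target class → [n].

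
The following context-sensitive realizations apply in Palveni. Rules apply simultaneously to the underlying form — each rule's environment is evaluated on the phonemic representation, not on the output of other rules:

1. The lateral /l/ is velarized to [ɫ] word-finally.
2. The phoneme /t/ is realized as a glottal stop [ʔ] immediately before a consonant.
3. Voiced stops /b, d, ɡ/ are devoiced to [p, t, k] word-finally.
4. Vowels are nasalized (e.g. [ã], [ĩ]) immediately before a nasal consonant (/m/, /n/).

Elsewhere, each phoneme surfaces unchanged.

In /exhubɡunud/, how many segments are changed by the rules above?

2

Segments that undergo a rule: /u/ → [ũ] (rule 4); /d/ → [t] (rule 3).
All other segments surface unchanged.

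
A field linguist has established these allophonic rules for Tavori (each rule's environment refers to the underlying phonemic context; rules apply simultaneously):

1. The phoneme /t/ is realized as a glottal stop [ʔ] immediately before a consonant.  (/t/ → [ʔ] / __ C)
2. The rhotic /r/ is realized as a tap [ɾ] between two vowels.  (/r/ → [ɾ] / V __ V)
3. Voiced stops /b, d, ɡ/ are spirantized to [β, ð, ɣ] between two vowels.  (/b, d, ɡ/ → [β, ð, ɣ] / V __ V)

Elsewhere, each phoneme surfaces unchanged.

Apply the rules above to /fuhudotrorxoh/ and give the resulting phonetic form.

[fuhuðoʔrorxoh]

/f/ (word-initial): no rule targets it → [f].
/u/ — not in any rule's target class → [u].
/h/ — not in any rule's target class → [h].
/u/ (between /h/ and /d/) is unaffected → [u].
/d/ — between /u/ and /o/, between two vowels — surfaces as [ð] (rule 3).
/o/ — not in any rule's target class → [o].
/t/ (between /o/ and /r/) occurs immediately before a consonant → [ʔ] by rule 1.
/r/ (between /t/ and /o/) fails the environment for rule 2, so it stays [r].
/o/ stays [o].
/r/ (between /o/ and /x/): rule 2 targets it, but not between two vowels → unchanged [r].
/x/ stays [x].
/o/ — not in any rule's target class → [o].
/h/ — not in any rule's target class → [h].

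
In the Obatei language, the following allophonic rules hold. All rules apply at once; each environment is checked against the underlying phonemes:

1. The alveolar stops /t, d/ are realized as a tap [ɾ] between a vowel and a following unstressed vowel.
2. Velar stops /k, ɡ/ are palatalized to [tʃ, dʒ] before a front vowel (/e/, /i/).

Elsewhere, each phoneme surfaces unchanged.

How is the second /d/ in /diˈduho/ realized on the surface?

[d]

/d/ (between /i/ and /u/) fails the environment for rule 1, so it stays [d].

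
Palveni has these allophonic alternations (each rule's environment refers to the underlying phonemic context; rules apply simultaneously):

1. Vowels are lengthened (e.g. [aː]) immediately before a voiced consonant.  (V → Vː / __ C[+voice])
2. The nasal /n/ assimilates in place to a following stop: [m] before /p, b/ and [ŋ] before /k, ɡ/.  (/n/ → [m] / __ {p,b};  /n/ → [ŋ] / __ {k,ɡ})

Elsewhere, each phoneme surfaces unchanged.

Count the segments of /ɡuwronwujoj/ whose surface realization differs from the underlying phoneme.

4

Segments that undergo a rule: /u/ → [uː] (rule 1); /o/ → [oː] (rule 1); /u/ → [uː] (rule 1); /o/ → [oː] (rule 1).
All other segments surface unchanged.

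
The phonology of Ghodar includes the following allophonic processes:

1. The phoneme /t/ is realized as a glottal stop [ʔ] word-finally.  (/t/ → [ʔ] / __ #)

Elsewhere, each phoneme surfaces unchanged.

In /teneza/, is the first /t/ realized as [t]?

/t/ (word-initial): rule 1 targets it, but not word-finally → unchanged [t].
The actual realization is [t], which matches [t].

Yes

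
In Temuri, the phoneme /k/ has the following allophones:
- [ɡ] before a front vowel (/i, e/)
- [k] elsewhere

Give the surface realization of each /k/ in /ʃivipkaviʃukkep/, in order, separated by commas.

[k], [k], [ɡ]

Occurrence 1 (position 6): no conditioning environment matches → elsewhere allophone [k].
Occurrence 2 (position 12): no conditioning environment matches → elsewhere allophone [k].
Occurrence 3 (position 13): before a front vowel (/i, e/) → [ɡ].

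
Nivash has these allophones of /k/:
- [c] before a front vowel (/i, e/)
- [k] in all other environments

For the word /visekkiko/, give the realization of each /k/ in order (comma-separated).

Occurrence 1 (position 5): no conditioning environment matches → elsewhere allophone [k].
Occurrence 2 (position 6): before a front vowel → [c].
Occurrence 3 (position 8): no conditioning environment matches → elsewhere allophone [k].

[k], [c], [k]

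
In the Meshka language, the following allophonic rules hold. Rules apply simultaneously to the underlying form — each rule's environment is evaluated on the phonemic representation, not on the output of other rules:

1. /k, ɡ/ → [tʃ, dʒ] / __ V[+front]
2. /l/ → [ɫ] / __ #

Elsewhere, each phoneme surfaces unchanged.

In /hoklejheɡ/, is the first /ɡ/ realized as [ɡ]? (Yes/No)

Yes

/ɡ/ (word-final) fails the environment for rule 1, so it stays [ɡ].
The actual realization is [ɡ], which matches [ɡ].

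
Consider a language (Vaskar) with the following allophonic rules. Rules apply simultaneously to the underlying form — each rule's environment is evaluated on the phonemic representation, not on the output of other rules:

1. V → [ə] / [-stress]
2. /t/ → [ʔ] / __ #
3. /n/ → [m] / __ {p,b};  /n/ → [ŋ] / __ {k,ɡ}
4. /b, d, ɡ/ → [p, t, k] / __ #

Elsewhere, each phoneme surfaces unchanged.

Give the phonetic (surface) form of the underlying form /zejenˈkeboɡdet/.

[zəjəŋˈkebəɡdəʔ]

/z/ — not in any rule's target class → [z].
/e/ meets the environment for rule 1 (in an unstressed syllable) → [ə].
/j/ (between /e/ and /e/): no rule targets it → [j].
/e/ (between /j/ and /n/): in an unstressed syllable, so rule 1 applies → [ə].
/n/ (between /e/ and /k/) occurs before a labial or velar stop → [ŋ] by rule 3.
/k/ stays [k].
/e/ (between /k/ and /b/): rule 1 targets it, but not in an unstressed syllable → unchanged [e].
/b/ (between /e/ and /o/): rule 4 targets it, but not word-finally → unchanged [b].
Rule 1 applies to /o/ (between /b/ and /ɡ/: in an unstressed syllable) → [ə].
/ɡ/ (between /o/ and /d/) is in the target of rule 4 but the environment (word-finally) is not met → [ɡ].
/d/ (between /ɡ/ and /e/) fails the environment for rule 4, so it stays [d].
/e/ (between /d/ and /t/): in an unstressed syllable, so rule 1 applies → [ə].
Rule 2 applies to /t/ (word-final: word-finally) → [ʔ].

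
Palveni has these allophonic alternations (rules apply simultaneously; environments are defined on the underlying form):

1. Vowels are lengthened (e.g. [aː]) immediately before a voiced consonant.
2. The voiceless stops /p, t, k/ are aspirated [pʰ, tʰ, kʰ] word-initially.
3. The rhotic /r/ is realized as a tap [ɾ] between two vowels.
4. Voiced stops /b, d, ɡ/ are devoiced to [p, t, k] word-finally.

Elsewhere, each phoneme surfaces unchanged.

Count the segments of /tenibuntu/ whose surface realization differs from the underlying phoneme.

4

Segments that undergo a rule: /t/ → [tʰ] (rule 2); /e/ → [eː] (rule 1); /i/ → [iː] (rule 1); /u/ → [uː] (rule 1).
All other segments surface unchanged.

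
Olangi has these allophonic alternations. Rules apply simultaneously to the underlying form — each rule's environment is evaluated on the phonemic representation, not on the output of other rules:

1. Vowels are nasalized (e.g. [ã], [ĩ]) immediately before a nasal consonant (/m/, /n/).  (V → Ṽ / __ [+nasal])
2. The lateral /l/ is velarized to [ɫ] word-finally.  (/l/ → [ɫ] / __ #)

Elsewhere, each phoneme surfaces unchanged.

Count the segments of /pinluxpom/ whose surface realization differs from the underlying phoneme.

Segments that undergo a rule: /i/ → [ĩ] (rule 1); /o/ → [õ] (rule 1).
All other segments surface unchanged.

2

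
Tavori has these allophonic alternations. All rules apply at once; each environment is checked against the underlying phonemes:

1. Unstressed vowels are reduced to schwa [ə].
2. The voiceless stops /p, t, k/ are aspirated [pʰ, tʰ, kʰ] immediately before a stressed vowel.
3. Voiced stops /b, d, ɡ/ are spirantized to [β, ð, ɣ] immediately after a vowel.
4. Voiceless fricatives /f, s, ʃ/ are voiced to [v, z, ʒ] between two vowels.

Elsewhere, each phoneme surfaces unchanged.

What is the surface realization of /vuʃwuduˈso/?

[vəʃwəðəˈzo]

/u/ — between /v/ and /ʃ/, in an unstressed syllable — surfaces as [ə] (rule 1).
/ʃ/ (between /u/ and /w/): rule 4 targets it, but not between two vowels → unchanged [ʃ].
Rule 1 applies to /u/ (between /w/ and /d/: in an unstressed syllable) → [ə].
/d/ (between /u/ and /u/) occurs immediately after a vowel → [ð] by rule 3.
/u/ (between /d/ and /s/) occurs in an unstressed syllable → [ə] by rule 1.
Rule 4 applies to /s/ (between /u/ and /o/: between two vowels) → [z].
/o/ — word-final; rule 1 does not apply here → [o].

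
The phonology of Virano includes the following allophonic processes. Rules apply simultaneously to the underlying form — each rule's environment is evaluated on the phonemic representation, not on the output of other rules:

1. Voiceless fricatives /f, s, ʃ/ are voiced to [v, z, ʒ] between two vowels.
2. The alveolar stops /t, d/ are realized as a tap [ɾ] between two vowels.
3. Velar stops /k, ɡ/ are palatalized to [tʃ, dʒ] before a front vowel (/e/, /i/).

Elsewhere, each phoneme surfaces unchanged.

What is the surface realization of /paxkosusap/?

/p/ stays [p].
/a/ (between /p/ and /x/): no rule targets it → [a].
/x/ — not in any rule's target class → [x].
/k/ (between /x/ and /o/) fails the environment for rule 3, so it stays [k].
/o/ (between /k/ and /s/) is unaffected → [o].
/s/ (between /o/ and /u/) occurs between two vowels → [z] by rule 1.
/u/ — not in any rule's target class → [u].
/s/ — between /u/ and /a/, between two vowels — surfaces as [z] (rule 1).
/a/ (between /s/ and /p/): no rule targets it → [a].
/p/ (word-final) is unaffected → [p].

[paxkozuzap]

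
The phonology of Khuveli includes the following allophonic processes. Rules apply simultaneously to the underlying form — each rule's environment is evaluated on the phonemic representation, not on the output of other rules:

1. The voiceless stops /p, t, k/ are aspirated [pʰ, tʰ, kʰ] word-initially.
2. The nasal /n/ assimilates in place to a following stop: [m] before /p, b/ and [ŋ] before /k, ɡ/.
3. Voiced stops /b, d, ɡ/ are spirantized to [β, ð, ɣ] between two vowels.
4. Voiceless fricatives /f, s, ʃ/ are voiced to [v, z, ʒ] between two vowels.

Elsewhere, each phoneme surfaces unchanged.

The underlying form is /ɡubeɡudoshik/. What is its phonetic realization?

/ɡ/ (word-initial) is in the target of rule 3 but the environment (between two vowels) is not met → [ɡ].
/u/ — not in any rule's target class → [u].
/b/ (between /u/ and /e/): between two vowels, so rule 3 applies → [β].
/e/ (between /b/ and /ɡ/): no rule targets it → [e].
/ɡ/ — between /e/ and /u/, between two vowels — surfaces as [ɣ] (rule 3).
/u/ stays [u].
/d/ (between /u/ and /o/) occurs between two vowels → [ð] by rule 3.
/o/ (between /d/ and /s/) is unaffected → [o].
/s/ (between /o/ and /h/): rule 4 targets it, but not between two vowels → unchanged [s].
/h/ (between /s/ and /i/): no rule targets it → [h].
/i/ (between /h/ and /k/): no rule targets it → [i].
/k/ (word-final): rule 1 targets it, but not word-initially → unchanged [k].

[ɡuβeɣuðoshik]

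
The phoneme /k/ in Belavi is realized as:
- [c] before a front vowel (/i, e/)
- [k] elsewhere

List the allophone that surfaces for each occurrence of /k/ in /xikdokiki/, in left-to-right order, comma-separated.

[k], [c], [c]

Occurrence 1 (position 3): no conditioning environment matches → elsewhere allophone [k].
Occurrence 2 (position 6): before a front vowel → [c].
Occurrence 3 (position 8): before a front vowel → [c].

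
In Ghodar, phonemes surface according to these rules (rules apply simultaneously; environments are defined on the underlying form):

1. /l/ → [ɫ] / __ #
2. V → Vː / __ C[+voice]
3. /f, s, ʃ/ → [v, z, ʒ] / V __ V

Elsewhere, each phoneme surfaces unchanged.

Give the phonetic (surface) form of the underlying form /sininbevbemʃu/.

[siːniːnbeːvbeːmʃu]

/s/ — word-initial; rule 3 does not apply here → [s].
/i/ (between /s/ and /n/): before a voiced consonant, so rule 2 applies → [iː].
/i/ — between /n/ and /n/, before a voiced consonant — surfaces as [iː] (rule 2).
/e/ — between /b/ and /v/, before a voiced consonant — surfaces as [eː] (rule 2).
/e/ (between /b/ and /m/) occurs before a voiced consonant → [eː] by rule 2.
/ʃ/ (between /m/ and /u/) fails the environment for rule 3, so it stays [ʃ].
/u/ (word-final) fails the environment for rule 2, so it stays [u].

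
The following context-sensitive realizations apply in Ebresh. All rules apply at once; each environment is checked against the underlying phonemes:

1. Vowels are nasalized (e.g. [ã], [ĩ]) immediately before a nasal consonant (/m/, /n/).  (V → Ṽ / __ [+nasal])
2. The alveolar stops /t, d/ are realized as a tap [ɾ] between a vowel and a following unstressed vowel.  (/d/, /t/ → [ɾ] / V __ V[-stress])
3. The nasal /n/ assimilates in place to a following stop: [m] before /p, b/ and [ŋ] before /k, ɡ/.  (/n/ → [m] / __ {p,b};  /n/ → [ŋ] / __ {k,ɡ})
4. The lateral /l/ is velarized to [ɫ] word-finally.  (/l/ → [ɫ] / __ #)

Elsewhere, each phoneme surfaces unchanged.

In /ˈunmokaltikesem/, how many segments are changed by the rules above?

Segments that undergo a rule: /u/ → [ũ] (rule 1); /e/ → [ẽ] (rule 1).
All other segments surface unchanged.

2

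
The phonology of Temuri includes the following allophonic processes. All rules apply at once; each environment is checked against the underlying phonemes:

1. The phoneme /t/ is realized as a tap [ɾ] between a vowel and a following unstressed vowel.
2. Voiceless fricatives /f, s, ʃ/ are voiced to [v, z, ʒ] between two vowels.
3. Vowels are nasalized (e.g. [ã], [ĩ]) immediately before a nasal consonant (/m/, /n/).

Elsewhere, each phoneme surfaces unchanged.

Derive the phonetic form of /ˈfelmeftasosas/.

/f/ (word-initial): rule 2 targets it, but not between two vowels → unchanged [f].
/e/ — between /f/ and /l/; rule 3 does not apply here → [e].
/e/ (between /m/ and /f/) is in the target of rule 3 but the environment (before a nasal consonant) is not met → [e].
/f/ — between /e/ and /t/; rule 2 does not apply here → [f].
/t/ (between /f/ and /a/): rule 1 targets it, but not between a vowel and a following unstressed vowel → unchanged [t].
/a/ (between /t/ and /s/) is in the target of rule 3 but the environment (before a nasal consonant) is not met → [a].
/s/ (between /a/ and /o/) occurs between two vowels → [z] by rule 2.
/o/ — between /s/ and /s/; rule 3 does not apply here → [o].
/s/ meets the environment for rule 2 (between two vowels) → [z].
/a/ — between /s/ and /s/; rule 3 does not apply here → [a].
/s/ (word-final) is in the target of rule 2 but the environment (between two vowels) is not met → [s].

[ˈfelmeftazozas]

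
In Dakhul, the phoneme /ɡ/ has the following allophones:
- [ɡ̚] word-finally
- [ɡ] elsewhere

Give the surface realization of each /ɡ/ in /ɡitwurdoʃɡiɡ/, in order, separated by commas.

Occurrence 1 (position 1): no conditioning environment matches → elsewhere allophone [ɡ].
Occurrence 2 (position 10): no conditioning environment matches → elsewhere allophone [ɡ].
Occurrence 3 (position 12): word-finally → [ɡ̚].

[ɡ], [ɡ], [ɡ̚]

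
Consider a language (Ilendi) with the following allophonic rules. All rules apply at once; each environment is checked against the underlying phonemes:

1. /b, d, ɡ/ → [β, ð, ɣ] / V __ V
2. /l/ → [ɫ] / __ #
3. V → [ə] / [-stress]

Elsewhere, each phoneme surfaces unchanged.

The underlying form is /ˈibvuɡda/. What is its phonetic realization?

/i/ (word-initial): rule 3 targets it, but not in an unstressed syllable → unchanged [i].
/b/ (between /i/ and /v/) fails the environment for rule 1, so it stays [b].
/v/ (between /b/ and /u/) is unaffected → [v].
/u/ (between /v/ and /ɡ/) occurs in an unstressed syllable → [ə] by rule 3.
/ɡ/ — between /u/ and /d/; rule 1 does not apply here → [ɡ].
/d/ (between /ɡ/ and /a/): rule 1 targets it, but not between two vowels → unchanged [d].
/a/ (word-final) occurs in an unstressed syllable → [ə] by rule 3.

[ˈibvəɡdə]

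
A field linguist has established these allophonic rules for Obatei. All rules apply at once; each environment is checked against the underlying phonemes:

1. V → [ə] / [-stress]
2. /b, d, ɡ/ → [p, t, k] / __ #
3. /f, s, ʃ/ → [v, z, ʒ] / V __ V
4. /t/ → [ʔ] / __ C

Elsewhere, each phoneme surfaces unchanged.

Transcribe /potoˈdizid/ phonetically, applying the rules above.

[pətəˈdizət]

/p/ (word-initial) is unaffected → [p].
/o/ meets the environment for rule 1 (in an unstressed syllable) → [ə].
/t/ (between /o/ and /o/) fails the environment for rule 4, so it stays [t].
/o/ (between /t/ and /d/) occurs in an unstressed syllable → [ə] by rule 1.
/d/ — between /o/ and /i/; rule 2 does not apply here → [d].
/i/ (between /d/ and /z/): rule 1 targets it, but not in an unstressed syllable → unchanged [i].
/z/ stays [z].
/i/ — between /z/ and /d/, in an unstressed syllable — surfaces as [ə] (rule 1).
/d/ (word-final): word-finally, so rule 2 applies → [t].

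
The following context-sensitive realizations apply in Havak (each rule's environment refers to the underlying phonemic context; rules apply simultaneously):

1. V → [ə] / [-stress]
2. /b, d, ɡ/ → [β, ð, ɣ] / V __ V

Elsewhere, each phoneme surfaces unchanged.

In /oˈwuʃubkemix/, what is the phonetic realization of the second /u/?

[ə]

/u/ meets the environment for rule 1 (in an unstressed syllable) → [ə].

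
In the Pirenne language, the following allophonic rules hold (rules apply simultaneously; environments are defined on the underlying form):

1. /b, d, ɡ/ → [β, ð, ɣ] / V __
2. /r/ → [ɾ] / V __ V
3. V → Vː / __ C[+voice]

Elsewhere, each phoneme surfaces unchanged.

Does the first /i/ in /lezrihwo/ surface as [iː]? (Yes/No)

No

/i/ — between /r/ and /h/; rule 3 does not apply here → [i].
The actual realization is [i], not [iː].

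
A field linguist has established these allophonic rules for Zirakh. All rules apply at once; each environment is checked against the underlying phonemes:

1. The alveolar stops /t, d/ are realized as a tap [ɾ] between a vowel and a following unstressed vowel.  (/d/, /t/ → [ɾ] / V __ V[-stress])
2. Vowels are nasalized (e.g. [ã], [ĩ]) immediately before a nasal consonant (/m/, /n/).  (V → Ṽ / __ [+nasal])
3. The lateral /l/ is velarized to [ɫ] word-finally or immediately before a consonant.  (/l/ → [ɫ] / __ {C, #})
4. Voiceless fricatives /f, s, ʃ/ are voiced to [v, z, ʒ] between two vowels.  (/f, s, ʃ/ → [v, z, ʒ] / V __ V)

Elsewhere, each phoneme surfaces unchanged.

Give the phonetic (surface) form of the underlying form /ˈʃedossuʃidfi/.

/ʃ/ (word-initial): rule 4 targets it, but not between two vowels → unchanged [ʃ].
/e/ — between /ʃ/ and /d/; rule 2 does not apply here → [e].
/d/ meets the environment for rule 1 (between a vowel and a following unstressed vowel) → [ɾ].
/o/ — between /d/ and /s/; rule 2 does not apply here → [o].
/s/ (between /o/ and /s/): rule 4 targets it, but not between two vowels → unchanged [s].
/s/ (between /s/ and /u/) fails the environment for rule 4, so it stays [s].
/u/ — between /s/ and /ʃ/; rule 2 does not apply here → [u].
/ʃ/ (between /u/ and /i/): between two vowels, so rule 4 applies → [ʒ].
/i/ (between /ʃ/ and /d/) is in the target of rule 2 but the environment (before a nasal consonant) is not met → [i].
/d/ (between /i/ and /f/): rule 1 targets it, but not between a vowel and a following unstressed vowel → unchanged [d].
/f/ — between /d/ and /i/; rule 4 does not apply here → [f].
/i/ (word-final) fails the environment for rule 2, so it stays [i].

[ˈʃeɾossuʒidfi]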